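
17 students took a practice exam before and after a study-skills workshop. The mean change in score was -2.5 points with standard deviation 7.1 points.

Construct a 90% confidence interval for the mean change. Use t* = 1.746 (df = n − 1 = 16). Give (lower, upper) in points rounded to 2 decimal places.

This is a matched-pairs design, so SE = s_d/√n = 7.1/√17 = 1.7220.
Margin = 1.746 × 1.7220 = 3.0066; the interval is -2.5 ± 3.0066 = (-5.51, 0.51).

(-5.51, 0.51)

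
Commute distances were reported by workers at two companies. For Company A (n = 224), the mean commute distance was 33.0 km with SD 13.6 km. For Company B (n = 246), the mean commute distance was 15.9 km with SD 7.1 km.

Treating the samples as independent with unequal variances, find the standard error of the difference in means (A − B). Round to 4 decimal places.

SE₁ = s₁/√n₁ = 13.6/√224 = 0.9087; SE₂ = 7.1/√246 = 0.4527.
Independent samples, unequal variances: SE_diff = √(SE₁² + SE₂²) = √(0.82573569 + 0.20493729) = 1.0152.

1.0152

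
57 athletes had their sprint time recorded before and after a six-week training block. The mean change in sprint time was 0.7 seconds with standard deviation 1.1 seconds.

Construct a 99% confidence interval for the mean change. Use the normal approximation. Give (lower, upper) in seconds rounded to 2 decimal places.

Paired design: SE = s_d/√n = 1.1/√57 = 0.1457.
z* = 2.576; margin of error = 2.576 × 0.1457 = 0.3753.
0.7 ± 0.3753 → (0.32, 1.08).

(0.32, 1.08)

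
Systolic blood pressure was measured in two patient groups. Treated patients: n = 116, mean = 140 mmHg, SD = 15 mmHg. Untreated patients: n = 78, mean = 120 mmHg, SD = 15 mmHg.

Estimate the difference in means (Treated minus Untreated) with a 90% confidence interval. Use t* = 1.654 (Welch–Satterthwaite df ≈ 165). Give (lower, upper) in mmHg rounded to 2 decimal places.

(16.37, 23.63)

Per-group SEs: s₁/√n₁ = 15/√116 = 1.3927, s₂/√n₂ = 15/√78 = 1.6984.
Unpooled SE of the difference: √(1.93961329 + 2.88456256) = 2.1964.
Margin of error = t* · SE = 1.654 × 2.1964 = 3.6328.
x̄₁ − x̄₂ = 140 − 120 = 20.0000.
CI: 20.0000 ± 3.6328 = (16.37, 23.63).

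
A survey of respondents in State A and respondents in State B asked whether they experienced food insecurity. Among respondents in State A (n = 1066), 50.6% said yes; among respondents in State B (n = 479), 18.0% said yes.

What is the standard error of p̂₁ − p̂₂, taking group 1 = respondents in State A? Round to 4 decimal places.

0.0233

Each SE is √(p̂(1−p̂)/n): √(0.5060·0.4940/1066) = 0.01531 and √(0.1800·0.8200/479) = 0.01755.
SE(p̂₁ − p̂₂) = √(SE₁² + SE₂²) = √(0.0002343961 + 0.0003080025) = 0.02329, since the two samples are independent.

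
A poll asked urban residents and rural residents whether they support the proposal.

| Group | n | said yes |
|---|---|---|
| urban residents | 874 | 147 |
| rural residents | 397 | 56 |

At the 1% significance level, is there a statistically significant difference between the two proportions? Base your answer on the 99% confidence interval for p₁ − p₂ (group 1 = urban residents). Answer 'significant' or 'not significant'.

First, p̂₁ = 147/874 = 0.1682; p̂₂ = 56/397 = 0.1411.
The two standard errors are √(0.1682×0.8318/874) = 0.01265 and √(0.1411×0.8589/397) = 0.01747.
Because the samples are independent, SE_diff = √(0.01265² + 0.01747²) = 0.02157.
Using z* = 2.576 for 99%, ME = 2.576 × 0.02157 = 0.05556.
p̂₁ − p̂₂ = 0.0271; interval 0.0271 ± 0.05556 gives (-0.02846, 0.08266).
The interval (-0.02846, 0.08266) contains 0, so the difference is not significant.

not significant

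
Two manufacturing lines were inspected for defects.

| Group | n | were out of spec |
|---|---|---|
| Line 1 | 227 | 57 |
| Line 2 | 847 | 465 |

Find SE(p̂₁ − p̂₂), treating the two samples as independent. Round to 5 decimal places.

Sample proportions: 57/227 = 0.2511, 465/847 = 0.5490.
Each SE is √(p̂(1−p̂)/n): √(0.2511·0.7489/227) = 0.02878 and √(0.5490·0.4510/847) = 0.01710.
SE(p̂₁ − p̂₂) = √(SE₁² + SE₂²) = √(0.0008282884 + 0.00029241) = 0.03348, since the two samples are independent.

0.03348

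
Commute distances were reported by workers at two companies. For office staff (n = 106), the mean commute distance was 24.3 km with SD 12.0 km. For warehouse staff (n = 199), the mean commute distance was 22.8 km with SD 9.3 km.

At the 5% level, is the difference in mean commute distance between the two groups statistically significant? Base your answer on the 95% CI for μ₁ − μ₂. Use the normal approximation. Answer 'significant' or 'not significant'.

not significant

Standard errors of each mean: 12.0/√106 = 1.1655 and 9.3/√199 = 0.6593.
SE(x̄₁ − x̄₂) = √(1.1655² + 0.6593²) = 1.3391 for independent samples with unequal variances.
With z* = 1.960, the margin is 1.960 × 1.3391 = 2.6246.
x̄₁ − x̄₂ = 24.3 − 22.8 = 1.5000; the interval is 1.5000 ± 2.6246 = (-1.1246, 4.1246).
The interval (-1.1246, 4.1246) contains 0, so the difference is not significant.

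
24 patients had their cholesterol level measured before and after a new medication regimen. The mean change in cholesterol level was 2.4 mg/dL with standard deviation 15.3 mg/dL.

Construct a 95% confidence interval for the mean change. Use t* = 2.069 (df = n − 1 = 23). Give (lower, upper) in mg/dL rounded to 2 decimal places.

This is a matched-pairs design, so SE = s_d/√n = 15.3/√24 = 3.1231.
Margin = 2.069 × 3.1231 = 6.4617; the interval is 2.4 ± 6.4617 = (-4.06, 8.86).

(-4.06, 8.86)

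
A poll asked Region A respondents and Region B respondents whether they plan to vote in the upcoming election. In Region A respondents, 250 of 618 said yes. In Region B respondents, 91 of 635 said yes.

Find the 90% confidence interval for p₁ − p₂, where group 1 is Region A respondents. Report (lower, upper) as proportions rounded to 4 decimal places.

(0.2215, 0.3009)

First, p̂₁ = 250/618 = 0.4045; p̂₂ = 91/635 = 0.1433.
The two standard errors are √(0.4045×0.5955/618) = 0.01974 and √(0.1433×0.8567/635) = 0.01390.
Because the samples are independent, SE_diff = √(0.01974² + 0.01390²) = 0.02414.
Using z* = 1.645 for 90%, ME = 1.645 × 0.02414 = 0.03971.
p̂₁ − p̂₂ = 0.2612; interval 0.2612 ± 0.03971 gives (0.2215, 0.3009).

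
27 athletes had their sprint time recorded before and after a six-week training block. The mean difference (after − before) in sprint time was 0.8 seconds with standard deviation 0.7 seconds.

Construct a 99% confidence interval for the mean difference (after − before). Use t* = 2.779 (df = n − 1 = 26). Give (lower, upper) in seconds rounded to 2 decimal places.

This is a matched-pairs design, so SE = s_d/√n = 0.7/√27 = 0.1347.
Margin = 2.779 × 0.1347 = 0.3743; the interval is 0.8 ± 0.3743 = (0.43, 1.17).

(0.43, 1.17)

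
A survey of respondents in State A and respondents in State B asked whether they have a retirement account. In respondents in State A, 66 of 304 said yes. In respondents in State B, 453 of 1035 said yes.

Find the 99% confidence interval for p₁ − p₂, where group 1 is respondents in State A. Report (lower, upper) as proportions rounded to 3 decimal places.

First, p̂₁ = 66/304 = 0.2171; p̂₂ = 453/1035 = 0.4377.
The two standard errors are √(0.2171×0.7829/304) = 0.02365 and √(0.4377×0.5623/1035) = 0.01542.
Because the samples are independent, SE_diff = √(0.02365² + 0.01542²) = 0.02823.
Using z* = 2.576 for 99%, ME = 2.576 × 0.02823 = 0.07272.
p̂₁ − p̂₂ = -0.2206; interval -0.2206 ± 0.07272 gives (-0.293, -0.148).

(-0.293, -0.148)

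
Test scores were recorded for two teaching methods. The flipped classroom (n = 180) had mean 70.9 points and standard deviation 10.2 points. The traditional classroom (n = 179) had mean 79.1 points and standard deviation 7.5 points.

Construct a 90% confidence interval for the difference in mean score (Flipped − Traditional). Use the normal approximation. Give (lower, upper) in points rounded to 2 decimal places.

(-9.75, -6.65)

Per-group SEs: s₁/√n₁ = 10.2/√180 = 0.7603, s₂/√n₂ = 7.5/√179 = 0.5606.
Unpooled SE of the difference: √(0.57805609 + 0.31427236) = 0.9446.
Margin of error = z* · SE = 1.645 × 0.9446 = 1.5539.
x̄₁ − x̄₂ = 70.9 − 79.1 = -8.2000.
CI: -8.2000 ± 1.5539 = (-9.75, -6.65).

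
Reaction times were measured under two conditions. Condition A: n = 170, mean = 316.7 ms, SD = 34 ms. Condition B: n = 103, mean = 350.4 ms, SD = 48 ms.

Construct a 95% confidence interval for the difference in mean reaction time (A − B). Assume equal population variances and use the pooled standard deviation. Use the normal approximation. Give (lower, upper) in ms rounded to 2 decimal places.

(-43.45, -23.95)

s_p = √[((n₁−1)s₁² + (n₂−1)s₂²)/(n₁+n₂−2)] = √[(169·34² + 102·48²)/271] = 39.8508.
SE = 39.8508·√(1/170 + 1/103) = 4.9759.
With z* = 1.960, margin = 1.960 × 4.9759 = 9.7528.
x̄₁ − x̄₂ = 316.7 − 350.4 = -33.7000; interval -33.7000 ± 9.7528 = (-43.45, -23.95).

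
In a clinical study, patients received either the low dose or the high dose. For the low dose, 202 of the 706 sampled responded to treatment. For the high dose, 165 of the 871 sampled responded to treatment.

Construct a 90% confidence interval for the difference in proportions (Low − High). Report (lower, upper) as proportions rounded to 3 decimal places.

(0.061, 0.132)

First, p̂₁ = 202/706 = 0.2861; p̂₂ = 165/871 = 0.1894.
The two standard errors are √(0.2861×0.7139/706) = 0.01701 and √(0.1894×0.8106/871) = 0.01328.
Because the samples are independent, SE_diff = √(0.01701² + 0.01328²) = 0.02158.
Using z* = 1.645 for 90%, ME = 1.645 × 0.02158 = 0.03550.
p̂₁ − p̂₂ = 0.0967; interval 0.0967 ± 0.03550 gives (0.061, 0.132).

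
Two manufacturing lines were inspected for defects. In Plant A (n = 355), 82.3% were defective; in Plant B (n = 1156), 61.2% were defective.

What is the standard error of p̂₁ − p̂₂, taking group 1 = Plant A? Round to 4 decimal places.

0.0248

SE₁ = √(p̂₁(1−p̂₁)/n₁) = √(0.8230·0.1770/355) = 0.02026; SE₂ = √(0.6120·0.3880/1156) = 0.01433.
Independent samples: SE of the difference = √(SE₁² + SE₂²) = √(0.0004104676 + 0.0002053489) = 0.02482.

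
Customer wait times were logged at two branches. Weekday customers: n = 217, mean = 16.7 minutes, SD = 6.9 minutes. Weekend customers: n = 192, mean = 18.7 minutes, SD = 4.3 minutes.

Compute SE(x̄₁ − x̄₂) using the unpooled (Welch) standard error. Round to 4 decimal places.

Per-group SEs: s₁/√n₁ = 6.9/√217 = 0.4684, s₂/√n₂ = 4.3/√192 = 0.3103.
Unpooled SE of the difference: √(0.21939856 + 0.09628609) = 0.5619.

0.5619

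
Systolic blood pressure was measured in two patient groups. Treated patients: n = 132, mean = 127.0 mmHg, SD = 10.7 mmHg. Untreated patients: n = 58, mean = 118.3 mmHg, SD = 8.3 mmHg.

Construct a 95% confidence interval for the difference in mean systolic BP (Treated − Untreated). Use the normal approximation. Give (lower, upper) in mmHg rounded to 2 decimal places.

(5.89, 11.51)

SE₁ = s₁/√n₁ = 10.7/√132 = 0.9313; SE₂ = 8.3/√58 = 1.0898.
Independent samples, unequal variances: SE_diff = √(SE₁² + SE₂²) = √(0.86731969 + 1.18766404) = 1.4335.
z* = 1.960, so margin of error = 1.960 × 1.4335 = 2.8097.
Difference in means = 127.0 − 118.3 = 8.7000.
8.7000 ± 2.8097 → (5.89, 11.51).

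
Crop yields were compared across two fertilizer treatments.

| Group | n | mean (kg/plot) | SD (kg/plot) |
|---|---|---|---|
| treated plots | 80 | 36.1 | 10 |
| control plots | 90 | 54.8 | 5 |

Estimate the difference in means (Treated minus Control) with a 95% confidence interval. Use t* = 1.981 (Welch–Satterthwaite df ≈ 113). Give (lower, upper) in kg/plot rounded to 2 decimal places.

Per-group SEs: s₁/√n₁ = 10/√80 = 1.1180, s₂/√n₂ = 5/√90 = 0.5270.
Unpooled SE of the difference: √(1.249924 + 0.277729) = 1.2360.
Margin of error = t* · SE = 1.981 × 1.2360 = 2.4485.
x̄₁ − x̄₂ = 36.1 − 54.8 = -18.7000.
CI: -18.7000 ± 2.4485 = (-21.15, -16.25).

(-21.15, -16.25)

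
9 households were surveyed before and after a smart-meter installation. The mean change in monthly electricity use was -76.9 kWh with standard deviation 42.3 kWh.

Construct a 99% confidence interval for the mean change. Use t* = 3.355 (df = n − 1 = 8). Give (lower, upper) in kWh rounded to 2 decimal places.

(-124.21, -29.59)

This is a matched-pairs design, so SE = s_d/√n = 42.3/√9 = 14.1000.
Margin = 3.355 × 14.1000 = 47.3055; the interval is -76.9 ± 47.3055 = (-124.21, -29.59).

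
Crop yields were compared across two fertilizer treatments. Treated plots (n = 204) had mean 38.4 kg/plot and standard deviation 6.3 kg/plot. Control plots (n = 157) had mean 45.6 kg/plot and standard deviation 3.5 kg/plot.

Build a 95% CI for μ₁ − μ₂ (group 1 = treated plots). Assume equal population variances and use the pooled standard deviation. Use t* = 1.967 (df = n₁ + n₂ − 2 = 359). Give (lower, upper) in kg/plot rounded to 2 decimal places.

(-8.30, -6.10)

Pooled variance s_p² = [203·6.3² + 156·3.5²] / (204+157−2) = 27.7662, so s_p = 5.2694.
SE_diff = s_p·√(1/n₁ + 1/n₂) = 5.2694·√(1/204 + 1/157) = 0.5594.
t* = 1.967; margin = 1.967 × 0.5594 = 1.1003.
Difference = 38.4 − 45.6 = -7.2000.
-7.2000 ± 1.1003 → (-8.30, -6.10).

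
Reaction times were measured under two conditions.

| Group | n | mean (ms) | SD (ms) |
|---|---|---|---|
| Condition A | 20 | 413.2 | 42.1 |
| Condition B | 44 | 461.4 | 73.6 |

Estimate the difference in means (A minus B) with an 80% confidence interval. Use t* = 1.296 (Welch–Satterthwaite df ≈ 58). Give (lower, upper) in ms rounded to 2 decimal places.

(-67.06, -29.34)

Per-group SEs: s₁/√n₁ = 42.1/√20 = 9.4138, s₂/√n₂ = 73.6/√44 = 11.0956.
Unpooled SE of the difference: √(88.61963044 + 123.11233936) = 14.5510.
Margin of error = t* · SE = 1.296 × 14.5510 = 18.8581.
x̄₁ − x̄₂ = 413.2 − 461.4 = -48.2000.
CI: -48.2000 ± 18.8581 = (-67.06, -29.34).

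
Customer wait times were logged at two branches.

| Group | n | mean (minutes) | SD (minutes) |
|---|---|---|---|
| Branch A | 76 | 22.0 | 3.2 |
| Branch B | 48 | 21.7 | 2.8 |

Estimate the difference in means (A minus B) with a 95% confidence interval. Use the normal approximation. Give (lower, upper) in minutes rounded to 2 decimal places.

Per-group SEs: s₁/√n₁ = 3.2/√76 = 0.3671, s₂/√n₂ = 2.8/√48 = 0.4041.
Unpooled SE of the difference: √(0.13476241 + 0.16329681) = 0.5459.
Margin of error = z* · SE = 1.960 × 0.5459 = 1.0700.
x̄₁ − x̄₂ = 22.0 − 21.7 = 0.3000.
CI: 0.3000 ± 1.0700 = (-0.77, 1.37).

(-0.77, 1.37)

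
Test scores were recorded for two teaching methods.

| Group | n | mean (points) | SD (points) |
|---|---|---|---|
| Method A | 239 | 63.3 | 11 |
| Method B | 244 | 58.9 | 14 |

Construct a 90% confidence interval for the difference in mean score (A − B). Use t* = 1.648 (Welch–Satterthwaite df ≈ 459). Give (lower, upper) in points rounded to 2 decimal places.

(2.51, 6.29)

SE₁ = s₁/√n₁ = 11/√239 = 0.7115; SE₂ = 14/√244 = 0.8963.
Independent samples, unequal variances: SE_diff = √(SE₁² + SE₂²) = √(0.50623225 + 0.80335369) = 1.1444.
t* = 1.648, so margin of error = 1.648 × 1.1444 = 1.8860.
Difference in means = 63.3 − 58.9 = 4.4000.
4.4000 ± 1.8860 → (2.51, 6.29).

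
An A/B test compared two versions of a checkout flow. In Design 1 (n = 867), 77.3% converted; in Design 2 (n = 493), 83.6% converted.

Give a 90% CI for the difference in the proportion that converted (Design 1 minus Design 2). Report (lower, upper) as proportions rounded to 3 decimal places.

Each SE is √(p̂(1−p̂)/n): √(0.7730·0.2270/867) = 0.01423 and √(0.8360·0.1640/493) = 0.01668.
SE(p̂₁ − p̂₂) = √(SE₁² + SE₂²) = √(0.0002024929 + 0.0002782224) = 0.02193, since the two samples are independent.
At 90% confidence z* = 1.645; margin = 1.645 × 0.02193 = 0.03607.
The difference is 0.7730 − 0.8360 = -0.0630, so the interval is -0.0630 ± 0.03607 = (-0.099, -0.027).

(-0.099, -0.027)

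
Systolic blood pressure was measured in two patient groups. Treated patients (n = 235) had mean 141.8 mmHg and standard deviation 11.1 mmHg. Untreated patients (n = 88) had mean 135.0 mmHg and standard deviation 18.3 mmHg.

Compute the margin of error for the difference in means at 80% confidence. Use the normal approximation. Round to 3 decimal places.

2.668

SE₁ = s₁/√n₁ = 11.1/√235 = 0.7241; SE₂ = 18.3/√88 = 1.9508.
Independent samples, unequal variances: SE_diff = √(SE₁² + SE₂²) = √(0.52432081 + 3.80562064) = 2.0809.
z* = 1.282, so margin of error = 1.282 × 2.0809 = 2.6677.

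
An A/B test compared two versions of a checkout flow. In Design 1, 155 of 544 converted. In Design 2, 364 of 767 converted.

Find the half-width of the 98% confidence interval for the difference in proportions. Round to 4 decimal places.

0.0615

First, p̂₁ = 155/544 = 0.2849; p̂₂ = 364/767 = 0.4746.
The two standard errors are √(0.2849×0.7151/544) = 0.01935 and √(0.4746×0.5254/767) = 0.01803.
Because the samples are independent, SE_diff = √(0.01935² + 0.01803²) = 0.02645.
Using z* = 2.326 for 98%, ME = 2.326 × 0.02645 = 0.06152.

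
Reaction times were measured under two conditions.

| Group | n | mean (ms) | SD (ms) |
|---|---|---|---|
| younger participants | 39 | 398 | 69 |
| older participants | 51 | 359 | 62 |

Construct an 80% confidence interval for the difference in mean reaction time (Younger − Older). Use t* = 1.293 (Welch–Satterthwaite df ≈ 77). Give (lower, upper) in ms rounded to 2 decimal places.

Per-group SEs: s₁/√n₁ = 69/√39 = 11.0488, s₂/√n₂ = 62/√51 = 8.6817.
Unpooled SE of the difference: √(122.07598144 + 75.37191489) = 14.0516.
Margin of error = t* · SE = 1.293 × 14.0516 = 18.1687.
x̄₁ − x̄₂ = 398 − 359 = 39.0000.
CI: 39.0000 ± 18.1687 = (20.83, 57.17).

(20.83, 57.17)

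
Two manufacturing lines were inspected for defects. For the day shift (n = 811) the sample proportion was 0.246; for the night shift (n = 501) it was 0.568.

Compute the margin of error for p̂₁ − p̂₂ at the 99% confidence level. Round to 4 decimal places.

Each SE is √(p̂(1−p̂)/n): √(0.2460·0.7540/811) = 0.01512 and √(0.5680·0.4320/501) = 0.02213.
SE(p̂₁ − p̂₂) = √(SE₁² + SE₂²) = √(0.0002286144 + 0.0004897369) = 0.02680, since the two samples are independent.
At 99% confidence z* = 2.576; margin = 2.576 × 0.02680 = 0.06904.

0.0690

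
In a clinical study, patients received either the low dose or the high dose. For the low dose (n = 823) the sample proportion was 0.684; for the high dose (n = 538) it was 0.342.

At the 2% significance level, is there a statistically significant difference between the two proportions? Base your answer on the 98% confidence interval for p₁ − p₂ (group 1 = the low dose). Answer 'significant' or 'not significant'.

Each SE is √(p̂(1−p̂)/n): √(0.6840·0.3160/823) = 0.01621 and √(0.3420·0.6580/538) = 0.02045.
SE(p̂₁ − p̂₂) = √(SE₁² + SE₂²) = √(0.0002627641 + 0.0004182025) = 0.02610, since the two samples are independent.
At 98% confidence z* = 2.326; margin = 2.326 × 0.02610 = 0.06071.
The difference is 0.6840 − 0.3420 = 0.3420, so the interval is 0.3420 ± 0.06071 = (0.28129, 0.40271).
The interval (0.28129, 0.40271) does not contain 0, so the difference is significant.

significant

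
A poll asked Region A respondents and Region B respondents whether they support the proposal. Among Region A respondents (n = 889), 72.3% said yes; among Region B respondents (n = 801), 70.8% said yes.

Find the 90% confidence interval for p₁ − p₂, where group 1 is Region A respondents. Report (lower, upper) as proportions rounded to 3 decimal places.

(-0.021, 0.051)

Each SE is √(p̂(1−p̂)/n): √(0.7230·0.2770/889) = 0.01501 and √(0.7080·0.2920/801) = 0.01607.
SE(p̂₁ − p̂₂) = √(SE₁² + SE₂²) = √(0.0002253001 + 0.0002582449) = 0.02199, since the two samples are independent.
At 90% confidence z* = 1.645; margin = 1.645 × 0.02199 = 0.03617.
The difference is 0.7230 − 0.7080 = 0.0150, so the interval is 0.0150 ± 0.03617 = (-0.021, 0.051).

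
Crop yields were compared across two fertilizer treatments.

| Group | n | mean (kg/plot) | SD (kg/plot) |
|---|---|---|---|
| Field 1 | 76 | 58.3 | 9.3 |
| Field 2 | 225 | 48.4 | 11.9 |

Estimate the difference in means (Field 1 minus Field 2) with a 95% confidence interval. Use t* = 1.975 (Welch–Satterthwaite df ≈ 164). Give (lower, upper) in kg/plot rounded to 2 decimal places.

Standard errors of each mean: 9.3/√76 = 1.0668 and 11.9/√225 = 0.7933.
SE(x̄₁ − x̄₂) = √(1.0668² + 0.7933²) = 1.3294 for independent samples with unequal variances.
With t* = 1.975, the margin is 1.975 × 1.3294 = 2.6256.
x̄₁ − x̄₂ = 58.3 − 48.4 = 9.9000; the interval is 9.9000 ± 2.6256 = (7.27, 12.53).

(7.27, 12.53)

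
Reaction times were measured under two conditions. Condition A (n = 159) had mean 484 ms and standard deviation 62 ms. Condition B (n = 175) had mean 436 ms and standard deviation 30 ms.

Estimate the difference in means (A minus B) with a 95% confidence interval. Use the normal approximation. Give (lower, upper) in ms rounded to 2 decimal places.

(37.39, 58.61)

Per-group SEs: s₁/√n₁ = 62/√159 = 4.9169, s₂/√n₂ = 30/√175 = 2.2678.
Unpooled SE of the difference: √(24.17590561 + 5.14291684) = 5.4147.
Margin of error = z* · SE = 1.960 × 5.4147 = 10.6128.
x̄₁ − x̄₂ = 484 − 436 = 48.0000.
CI: 48.0000 ± 10.6128 = (37.39, 58.61).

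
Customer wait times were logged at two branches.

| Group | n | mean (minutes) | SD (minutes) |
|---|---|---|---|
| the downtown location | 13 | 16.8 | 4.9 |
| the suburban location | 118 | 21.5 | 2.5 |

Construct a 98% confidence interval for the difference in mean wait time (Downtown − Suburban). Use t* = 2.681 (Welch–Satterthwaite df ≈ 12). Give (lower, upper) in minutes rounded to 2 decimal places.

(-8.40, -1.00)

Per-group SEs: s₁/√n₁ = 4.9/√13 = 1.3590, s₂/√n₂ = 2.5/√118 = 0.2301.
Unpooled SE of the difference: √(1.846881 + 0.05294601) = 1.3783.
Margin of error = t* · SE = 2.681 × 1.3783 = 3.6952.
x̄₁ − x̄₂ = 16.8 − 21.5 = -4.7000.
CI: -4.7000 ± 3.6952 = (-8.40, -1.00).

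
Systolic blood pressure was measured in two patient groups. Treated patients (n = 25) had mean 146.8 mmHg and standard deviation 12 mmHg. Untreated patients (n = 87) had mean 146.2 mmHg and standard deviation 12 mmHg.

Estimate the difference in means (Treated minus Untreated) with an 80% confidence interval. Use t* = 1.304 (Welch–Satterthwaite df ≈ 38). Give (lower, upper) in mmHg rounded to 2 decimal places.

(-2.95, 4.15)

Per-group SEs: s₁/√n₁ = 12/√25 = 2.4000, s₂/√n₂ = 12/√87 = 1.2865.
Unpooled SE of the difference: √(5.76 + 1.65508225) = 2.7231.
Margin of error = t* · SE = 1.304 × 2.7231 = 3.5509.
x̄₁ − x̄₂ = 146.8 − 146.2 = 0.6000.
CI: 0.6000 ± 3.5509 = (-2.95, 4.15).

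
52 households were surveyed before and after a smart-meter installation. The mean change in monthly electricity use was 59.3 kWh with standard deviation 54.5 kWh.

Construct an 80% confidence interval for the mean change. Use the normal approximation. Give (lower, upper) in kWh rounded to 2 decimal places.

Paired design: SE = s_d/√n = 54.5/√52 = 7.5578.
z* = 1.282; margin of error = 1.282 × 7.5578 = 9.6891.
59.3 ± 9.6891 → (49.61, 68.99).

(49.61, 68.99)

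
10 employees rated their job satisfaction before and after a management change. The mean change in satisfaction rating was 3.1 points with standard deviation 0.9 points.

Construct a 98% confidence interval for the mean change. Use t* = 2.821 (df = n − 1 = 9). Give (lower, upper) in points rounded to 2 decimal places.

(2.30, 3.90)

This is a matched-pairs design, so SE = s_d/√n = 0.9/√10 = 0.2846.
Margin = 2.821 × 0.2846 = 0.8029; the interval is 3.1 ± 0.8029 = (2.30, 3.90).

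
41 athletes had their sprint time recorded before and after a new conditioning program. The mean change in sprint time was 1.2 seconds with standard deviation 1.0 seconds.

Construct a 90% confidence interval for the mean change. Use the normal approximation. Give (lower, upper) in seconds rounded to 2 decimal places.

(0.94, 1.46)

Paired design: SE = s_d/√n = 1.0/√41 = 0.1562.
z* = 1.645; margin of error = 1.645 × 0.1562 = 0.2569.
1.2 ± 0.2569 → (0.94, 1.46).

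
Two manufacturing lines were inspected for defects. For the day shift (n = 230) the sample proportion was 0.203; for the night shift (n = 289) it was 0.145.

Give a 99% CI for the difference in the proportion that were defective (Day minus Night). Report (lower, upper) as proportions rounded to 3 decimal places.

(-0.029, 0.145)

SE₁ = √(p̂₁(1−p̂₁)/n₁) = √(0.2030·0.7970/230) = 0.02652; SE₂ = √(0.1450·0.8550/289) = 0.02071.
Independent samples: SE of the difference = √(SE₁² + SE₂²) = √(0.0007033104 + 0.0004289041) = 0.03365.
z* for 99% confidence is 2.576, so the margin of error is 2.576 × 0.03365 = 0.08668.
Point estimate p̂₁ − p̂₂ = 0.2030 − 0.1450 = 0.0580.
0.0580 ± 0.08668 → (-0.029, 0.145).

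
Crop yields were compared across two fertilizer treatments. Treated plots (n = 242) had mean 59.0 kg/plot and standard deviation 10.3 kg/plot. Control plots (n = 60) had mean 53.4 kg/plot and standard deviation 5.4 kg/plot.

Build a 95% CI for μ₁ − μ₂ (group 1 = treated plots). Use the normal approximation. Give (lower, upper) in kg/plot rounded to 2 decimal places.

(3.72, 7.48)

SE₁ = s₁/√n₁ = 10.3/√242 = 0.6621; SE₂ = 5.4/√60 = 0.6971.
Independent samples, unequal variances: SE_diff = √(SE₁² + SE₂²) = √(0.43837641 + 0.48594841) = 0.9614.
z* = 1.960, so margin of error = 1.960 × 0.9614 = 1.8843.
Difference in means = 59.0 − 53.4 = 5.6000.
5.6000 ± 1.8843 → (3.72, 7.48).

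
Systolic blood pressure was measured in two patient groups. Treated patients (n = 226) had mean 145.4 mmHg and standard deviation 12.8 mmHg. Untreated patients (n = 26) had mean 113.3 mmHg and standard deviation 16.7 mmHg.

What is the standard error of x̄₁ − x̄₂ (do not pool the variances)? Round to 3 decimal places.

3.384

SE₁ = s₁/√n₁ = 12.8/√226 = 0.8514; SE₂ = 16.7/√26 = 3.2751.
Independent samples, unequal variances: SE_diff = √(SE₁² + SE₂²) = √(0.72488196 + 10.72628001) = 3.3840.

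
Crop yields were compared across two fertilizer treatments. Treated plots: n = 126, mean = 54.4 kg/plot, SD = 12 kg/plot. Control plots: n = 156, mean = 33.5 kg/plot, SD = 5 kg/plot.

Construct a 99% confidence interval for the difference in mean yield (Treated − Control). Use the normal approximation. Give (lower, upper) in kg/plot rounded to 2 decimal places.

(17.96, 23.84)

Per-group SEs: s₁/√n₁ = 12/√126 = 1.0690, s₂/√n₂ = 5/√156 = 0.4003.
Unpooled SE of the difference: √(1.142761 + 0.16024009) = 1.1415.
Margin of error = z* · SE = 2.576 × 1.1415 = 2.9405.
x̄₁ − x̄₂ = 54.4 − 33.5 = 20.9000.
CI: 20.9000 ± 2.9405 = (17.96, 23.84).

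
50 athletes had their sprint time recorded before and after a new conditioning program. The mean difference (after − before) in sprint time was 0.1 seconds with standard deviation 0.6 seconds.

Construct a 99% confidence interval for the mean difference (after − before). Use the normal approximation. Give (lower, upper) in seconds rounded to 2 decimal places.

(-0.12, 0.32)

This is a matched-pairs design, so SE = s_d/√n = 0.6/√50 = 0.0849.
Margin = 2.576 × 0.0849 = 0.2187; the interval is 0.1 ± 0.2187 = (-0.12, 0.32).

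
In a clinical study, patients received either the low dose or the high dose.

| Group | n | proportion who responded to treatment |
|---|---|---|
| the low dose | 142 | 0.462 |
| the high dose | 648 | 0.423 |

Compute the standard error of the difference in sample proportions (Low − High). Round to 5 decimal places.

The two standard errors are √(0.4620×0.5380/142) = 0.04184 and √(0.4230×0.5770/648) = 0.01941.
Because the samples are independent, SE_diff = √(0.04184² + 0.01941²) = 0.04612.

0.04612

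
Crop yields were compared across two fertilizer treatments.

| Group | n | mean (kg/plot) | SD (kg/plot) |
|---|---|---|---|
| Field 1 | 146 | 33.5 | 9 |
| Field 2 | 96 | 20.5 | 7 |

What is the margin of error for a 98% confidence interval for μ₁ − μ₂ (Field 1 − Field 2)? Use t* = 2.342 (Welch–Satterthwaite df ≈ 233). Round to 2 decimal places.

2.42

Per-group SEs: s₁/√n₁ = 9/√146 = 0.7448, s₂/√n₂ = 7/√96 = 0.7144.
Unpooled SE of the difference: √(0.55472704 + 0.51036736) = 1.0320.
Margin of error = t* · SE = 2.342 × 1.0320 = 2.4169.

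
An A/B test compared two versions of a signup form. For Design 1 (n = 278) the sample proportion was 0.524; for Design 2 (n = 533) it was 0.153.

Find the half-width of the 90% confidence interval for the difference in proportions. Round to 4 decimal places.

0.0555

The two standard errors are √(0.5240×0.4760/278) = 0.02995 and √(0.1530×0.8470/533) = 0.01559.
Because the samples are independent, SE_diff = √(0.02995² + 0.01559²) = 0.03376.
Using z* = 1.645 for 90%, ME = 1.645 × 0.03376 = 0.05554.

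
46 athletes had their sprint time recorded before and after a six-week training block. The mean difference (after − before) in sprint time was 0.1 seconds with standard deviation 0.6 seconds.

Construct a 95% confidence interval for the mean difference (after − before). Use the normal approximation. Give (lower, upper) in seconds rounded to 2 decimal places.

This is a matched-pairs design, so SE = s_d/√n = 0.6/√46 = 0.0885.
Margin = 1.960 × 0.0885 = 0.1735; the interval is 0.1 ± 0.1735 = (-0.07, 0.27).

(-0.07, 0.27)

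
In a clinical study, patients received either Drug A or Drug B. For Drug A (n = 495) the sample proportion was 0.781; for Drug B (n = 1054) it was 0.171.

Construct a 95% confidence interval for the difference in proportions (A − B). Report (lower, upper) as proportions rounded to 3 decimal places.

Each SE is √(p̂(1−p̂)/n): √(0.7810·0.2190/495) = 0.01859 and √(0.1710·0.8290/1054) = 0.01160.
SE(p̂₁ − p̂₂) = √(SE₁² + SE₂²) = √(0.0003455881 + 0.00013456) = 0.02191, since the two samples are independent.
At 95% confidence z* = 1.960; margin = 1.960 × 0.02191 = 0.04294.
The difference is 0.7810 − 0.1710 = 0.6100, so the interval is 0.6100 ± 0.04294 = (0.567, 0.653).

(0.567, 0.653)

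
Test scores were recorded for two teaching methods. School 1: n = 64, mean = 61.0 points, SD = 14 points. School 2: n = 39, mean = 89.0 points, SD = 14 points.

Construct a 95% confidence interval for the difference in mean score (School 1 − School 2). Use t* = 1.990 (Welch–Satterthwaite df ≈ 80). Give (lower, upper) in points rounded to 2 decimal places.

Per-group SEs: s₁/√n₁ = 14/√64 = 1.7500, s₂/√n₂ = 14/√39 = 2.2418.
Unpooled SE of the difference: √(3.0625 + 5.02566724) = 2.8440.
Margin of error = t* · SE = 1.990 × 2.8440 = 5.6596.
x̄₁ − x̄₂ = 61.0 − 89.0 = -28.0000.
CI: -28.0000 ± 5.6596 = (-33.66, -22.34).

(-33.66, -22.34)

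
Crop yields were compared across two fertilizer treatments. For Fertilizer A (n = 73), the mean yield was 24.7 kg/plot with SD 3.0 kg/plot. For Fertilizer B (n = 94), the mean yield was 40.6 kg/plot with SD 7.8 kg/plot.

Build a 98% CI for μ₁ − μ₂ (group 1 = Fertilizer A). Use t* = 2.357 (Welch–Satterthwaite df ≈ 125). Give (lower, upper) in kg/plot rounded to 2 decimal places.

(-17.97, -13.83)

SE₁ = s₁/√n₁ = 3.0/√73 = 0.3511; SE₂ = 7.8/√94 = 0.8045.
Independent samples, unequal variances: SE_diff = √(SE₁² + SE₂²) = √(0.12327121 + 0.64722025) = 0.8778.
t* = 2.357, so margin of error = 2.357 × 0.8778 = 2.0690.
Difference in means = 24.7 − 40.6 = -15.9000.
-15.9000 ± 2.0690 → (-17.97, -13.83).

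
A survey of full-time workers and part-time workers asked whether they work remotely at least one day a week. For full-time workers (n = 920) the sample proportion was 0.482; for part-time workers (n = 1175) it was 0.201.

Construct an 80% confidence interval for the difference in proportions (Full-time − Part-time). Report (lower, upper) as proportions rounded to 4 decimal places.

(0.2551, 0.3069)

Each SE is √(p̂(1−p̂)/n): √(0.4820·0.5180/920) = 0.01647 and √(0.2010·0.7990/1175) = 0.01169.
SE(p̂₁ − p̂₂) = √(SE₁² + SE₂²) = √(0.0002712609 + 0.0001366561) = 0.02020, since the two samples are independent.
At 80% confidence z* = 1.282; margin = 1.282 × 0.02020 = 0.02590.
The difference is 0.4820 − 0.2010 = 0.2810, so the interval is 0.2810 ± 0.02590 = (0.2551, 0.3069).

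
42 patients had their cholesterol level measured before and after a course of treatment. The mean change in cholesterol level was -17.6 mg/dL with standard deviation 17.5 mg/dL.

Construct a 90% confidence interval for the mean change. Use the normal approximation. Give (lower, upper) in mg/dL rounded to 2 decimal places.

(-22.04, -13.16)

This is a matched-pairs design, so SE = s_d/√n = 17.5/√42 = 2.7003.
Margin = 1.645 × 2.7003 = 4.4420; the interval is -17.6 ± 4.4420 = (-22.04, -13.16).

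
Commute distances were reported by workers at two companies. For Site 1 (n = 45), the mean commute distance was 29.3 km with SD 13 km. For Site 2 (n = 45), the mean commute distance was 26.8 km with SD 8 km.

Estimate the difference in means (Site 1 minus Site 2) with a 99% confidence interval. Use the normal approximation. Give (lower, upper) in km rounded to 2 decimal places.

(-3.36, 8.36)

SE₁ = s₁/√n₁ = 13/√45 = 1.9379; SE₂ = 8/√45 = 1.1926.
Independent samples, unequal variances: SE_diff = √(SE₁² + SE₂²) = √(3.75545641 + 1.42229476) = 2.2755.
z* = 2.576, so margin of error = 2.576 × 2.2755 = 5.8617.
Difference in means = 29.3 − 26.8 = 2.5000.
2.5000 ± 5.8617 → (-3.36, 8.36).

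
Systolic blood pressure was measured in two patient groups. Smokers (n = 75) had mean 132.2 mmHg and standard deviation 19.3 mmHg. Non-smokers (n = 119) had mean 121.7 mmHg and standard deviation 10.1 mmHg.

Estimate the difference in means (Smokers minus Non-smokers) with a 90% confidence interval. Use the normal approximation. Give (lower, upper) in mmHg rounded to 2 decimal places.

SE₁ = s₁/√n₁ = 19.3/√75 = 2.2286; SE₂ = 10.1/√119 = 0.9259.
Independent samples, unequal variances: SE_diff = √(SE₁² + SE₂²) = √(4.96665796 + 0.85729081) = 2.4133.
z* = 1.645, so margin of error = 1.645 × 2.4133 = 3.9699.
Difference in means = 132.2 − 121.7 = 10.5000.
10.5000 ± 3.9699 → (6.53, 14.47).

(6.53, 14.47)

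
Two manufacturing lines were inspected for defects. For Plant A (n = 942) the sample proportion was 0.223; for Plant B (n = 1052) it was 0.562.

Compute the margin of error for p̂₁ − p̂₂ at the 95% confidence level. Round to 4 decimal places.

0.0401

SE₁ = √(p̂₁(1−p̂₁)/n₁) = √(0.2230·0.7770/942) = 0.01356; SE₂ = √(0.5620·0.4380/1052) = 0.01530.
Independent samples: SE of the difference = √(SE₁² + SE₂²) = √(0.0001838736 + 0.00023409) = 0.02044.
z* for 95% confidence is 1.960, so the margin of error is 1.960 × 0.02044 = 0.04006.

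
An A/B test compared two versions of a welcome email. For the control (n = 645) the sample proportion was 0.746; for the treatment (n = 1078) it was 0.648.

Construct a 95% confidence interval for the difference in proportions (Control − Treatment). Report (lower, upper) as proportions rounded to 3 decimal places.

(0.054, 0.142)

Each SE is √(p̂(1−p̂)/n): √(0.7460·0.2540/645) = 0.01714 and √(0.6480·0.3520/1078) = 0.01455.
SE(p̂₁ − p̂₂) = √(SE₁² + SE₂²) = √(0.0002937796 + 0.0002117025) = 0.02248, since the two samples are independent.
At 95% confidence z* = 1.960; margin = 1.960 × 0.02248 = 0.04406.
The difference is 0.7460 − 0.6480 = 0.0980, so the interval is 0.0980 ± 0.04406 = (0.054, 0.142).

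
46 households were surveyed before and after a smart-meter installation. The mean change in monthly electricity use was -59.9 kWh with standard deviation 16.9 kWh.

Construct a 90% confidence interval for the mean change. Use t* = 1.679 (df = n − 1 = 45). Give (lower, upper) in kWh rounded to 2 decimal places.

Paired design: SE = s_d/√n = 16.9/√46 = 2.4918.
t* = 1.679; margin of error = 1.679 × 2.4918 = 4.1837.
-59.9 ± 4.1837 → (-64.08, -55.72).

(-64.08, -55.72)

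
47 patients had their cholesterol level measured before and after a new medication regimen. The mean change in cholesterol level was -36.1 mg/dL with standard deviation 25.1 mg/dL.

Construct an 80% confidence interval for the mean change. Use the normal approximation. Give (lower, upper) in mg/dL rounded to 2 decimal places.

(-40.79, -31.41)

This is a matched-pairs design, so SE = s_d/√n = 25.1/√47 = 3.6612.
Margin = 1.282 × 3.6612 = 4.6937; the interval is -36.1 ± 4.6937 = (-40.79, -31.41).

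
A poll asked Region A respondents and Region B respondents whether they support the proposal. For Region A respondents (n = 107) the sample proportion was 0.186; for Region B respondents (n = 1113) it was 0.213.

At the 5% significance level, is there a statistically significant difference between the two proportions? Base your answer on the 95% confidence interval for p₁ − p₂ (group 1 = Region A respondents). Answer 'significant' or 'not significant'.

not significant

The two standard errors are √(0.1860×0.8140/107) = 0.03762 and √(0.2130×0.7870/1113) = 0.01227.
Because the samples are independent, SE_diff = √(0.03762² + 0.01227²) = 0.03957.
Using z* = 1.960 for 95%, ME = 1.960 × 0.03957 = 0.07756.
p̂₁ − p̂₂ = -0.0270; interval -0.0270 ± 0.07756 gives (-0.10456, 0.05056).
The interval (-0.10456, 0.05056) contains 0, so the difference is not significant.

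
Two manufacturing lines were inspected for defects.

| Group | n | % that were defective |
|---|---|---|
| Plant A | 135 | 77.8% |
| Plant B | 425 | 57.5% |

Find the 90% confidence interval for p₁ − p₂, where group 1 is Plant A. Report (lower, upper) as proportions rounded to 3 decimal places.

The two standard errors are √(0.7780×0.2220/135) = 0.03577 and √(0.5750×0.4250/425) = 0.02398.
Because the samples are independent, SE_diff = √(0.03577² + 0.02398²) = 0.04306.
Using z* = 1.645 for 90%, ME = 1.645 × 0.04306 = 0.07083.
p̂₁ − p̂₂ = 0.2030; interval 0.2030 ± 0.07083 gives (0.132, 0.274).

(0.132, 0.274)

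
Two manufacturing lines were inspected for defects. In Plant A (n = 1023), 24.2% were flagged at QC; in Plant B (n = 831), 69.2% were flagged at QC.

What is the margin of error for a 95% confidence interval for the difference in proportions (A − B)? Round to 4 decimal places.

SE₁ = √(p̂₁(1−p̂₁)/n₁) = √(0.2420·0.7580/1023) = 0.01339; SE₂ = √(0.6920·0.3080/831) = 0.01602.
Independent samples: SE of the difference = √(SE₁² + SE₂²) = √(0.0001792921 + 0.0002566404) = 0.02088.
z* for 95% confidence is 1.960, so the margin of error is 1.960 × 0.02088 = 0.04092.

0.0409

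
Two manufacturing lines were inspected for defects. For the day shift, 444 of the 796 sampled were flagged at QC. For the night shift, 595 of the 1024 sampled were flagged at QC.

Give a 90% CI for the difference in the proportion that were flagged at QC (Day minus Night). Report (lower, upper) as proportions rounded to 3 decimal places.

Sample proportions: 444/796 = 0.5578, 595/1024 = 0.5811.
Each SE is √(p̂(1−p̂)/n): √(0.5578·0.4422/796) = 0.01760 and √(0.5811·0.4189/1024) = 0.01542.
SE(p̂₁ − p̂₂) = √(SE₁² + SE₂²) = √(0.00030976 + 0.0002377764) = 0.02340, since the two samples are independent.
At 90% confidence z* = 1.645; margin = 1.645 × 0.02340 = 0.03849.
The difference is 0.5578 − 0.5811 = -0.0233, so the interval is -0.0233 ± 0.03849 = (-0.062, 0.015).

(-0.062, 0.015)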